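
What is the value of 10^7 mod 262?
246

Repeated squaring. Binary of 7 = 111.
10^1 ≡ 10 (mod 262); 10^2 ≡ 100 (mod 262); 10^4 ≡ 44 (mod 262)
10^7 = 10^1 × 10^2 × 10^4 ≡ 246 (mod 262)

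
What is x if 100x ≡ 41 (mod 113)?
x ≡ 49 (mod 113)

gcd(100, 113) = 1, which divides 41, so solutions exist.
Find 100^(-1) mod 113 by the extended Euclidean algorithm:
113 = 1 × 100 + 13  ⟹  13 = (1)·113 + (-1)·100
100 = 7 × 13 + 9  ⟹  9 = (-7)·113 + (8)·100
13 = 1 × 9 + 4  ⟹  4 = (8)·113 + (-9)·100
9 = 2 × 4 + 1  ⟹  1 = (-23)·113 + (26)·100
So (26)·100 ≡ 1 (mod 113), i.e. 100^(-1) ≡ 26 (mod 113).
x ≡ 26 × 41 = 1066 ≡ 49 (mod 113).
Check: 100 × 49 = 4900 ≡ 41 (mod 113).
Unique solution: x ≡ 49 (mod 113)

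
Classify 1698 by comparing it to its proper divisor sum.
abundant

Proper divisors of 1698: sum = 1 + 2 + 3 + 6 + 283 + 566 + 849 = 1710
Since 1710 > 1698, 1698 is abundant.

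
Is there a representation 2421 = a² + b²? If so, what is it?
30² + 39² (a=30, b=39)

Factorization: 2421 = 3^2 × 269
By Fermat: n is sum of two squares iff every prime p ≡ 3 (mod 4) appears to even power.
All primes ≡ 3 (mod 4) appear to even power.
Search a = 0, 1, 2, … for 2421 - a² a perfect square: first hit at a = 30: 2421 - 900 = 1521 = 39².
2421 = 30² + 39² = 900 + 1521 ✓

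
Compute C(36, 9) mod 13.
10

Using Lucas' theorem:
Write n=36 and k=9 in base 13:
n in base 13: [2, 10]
k in base 13: [0, 9]
C(36,9) mod 13 = ∏ C(n_i, k_i) mod 13
Digit binomials (mod 13): C(2,0) = 1; C(10,9) = 10
Product: 1 × 10 = 10 ≡ 10 (mod 13)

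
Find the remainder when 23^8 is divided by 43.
9

Repeated squaring. Binary of 8 = 1000.
23^1 ≡ 23 (mod 43); 23^2 ≡ 13 (mod 43); 23^4 ≡ 40 (mod 43); 23^8 ≡ 9 (mod 43)
23^8 = 23^8 ≡ 9 (mod 43)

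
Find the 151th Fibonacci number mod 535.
334

Matrix identity: Q^n = [[F_(n+1), F_n], [F_n, F_(n-1)]] with Q = [[1,1],[1,0]].
n = 151 = 10010111₂. Square-and-multiply, entries mod 535:
Q^1 = [[1,1],[1,0]]
Q^2 = (Q^1)² = [[2,1],[1,1]]
Q^4 = (Q^2)² = [[5,3],[3,2]]
Q^9 = (Q^4)²·Q = [[55,34],[34,21]]
Q^18 = (Q^9)² = [[436,444],[444,527]]
Q^37 = (Q^18)²·Q = [[534,427],[427,107]]
Q^75 = (Q^37)²·Q = [[217,430],[430,322]]
Q^151 = (Q^75)²·Q = [[449,334],[334,115]]
F_151 mod 535 = Q^151[0][1] = 334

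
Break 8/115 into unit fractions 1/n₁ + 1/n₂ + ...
1/15 + 1/345

Greedy algorithm:
8/115: ceiling(115/8) = 15, use 1/15
1/345: ceiling(345/1) = 345, use 1/345
Result: 8/115 = 1/15 + 1/345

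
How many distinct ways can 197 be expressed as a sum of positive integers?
3068829878530

p(n) counts ways to write n as a sum of positive integers (order ignored).
Euler's pentagonal recurrence: p(k) = p(k-1) + p(k-2) - p(k-5) - p(k-7) + p(k-12) + p(k-15) - ... (offsets j(3j∓1)/2, signs ++--, p(0)=1, p(<0)=0).
DP table for k = 0..196: p(0)=1, p(1)=1, p(2)=2, p(3)=3, p(4)=5, p(5)=7, p(6)=11, p(7)=15, p(8)=22, p(9)=30, p(10)=42, p(11)=56, p(12)=77, p(13)=101, p(14)=135, p(15)=176, p(16)=231, p(17)=297, p(18)=385, p(19)=490, p(20)=627, p(21)=792, p(22)=1002, p(23)=1255, p(24)=1575, p(25)=1958, p(26)=2436, p(27)=3010, p(28)=3718, p(29)=4565, p(30)=5604, p(31)=6842, p(32)=8349, p(33)=10143, p(34)=12310, p(35)=14883, p(36)=17977, p(37)=21637, p(38)=26015, p(39)=31185, p(40)=37338, p(41)=44583, p(42)=53174, p(43)=63261, p(44)=75175, p(45)=89134, p(46)=105558, p(47)=124754, p(48)=147273, p(49)=173525, p(50)=204226, p(51)=239943, p(52)=281589, p(53)=329931, p(54)=386155, p(55)=451276, p(56)=526823, p(57)=614154, p(58)=715220, p(59)=831820, p(60)=966467, p(61)=1121505, p(62)=1300156, p(63)=1505499, p(64)=1741630, p(65)=2012558, p(66)=2323520, p(67)=2679689, p(68)=3087735, p(69)=3554345, p(70)=4087968, p(71)=4697205, p(72)=5392783, p(73)=6185689, p(74)=7089500, p(75)=8118264, p(76)=9289091, p(77)=10619863, p(78)=12132164, p(79)=13848650, p(80)=15796476, p(81)=18004327, p(82)=20506255, p(83)=23338469, p(84)=26543660, p(85)=30167357, p(86)=34262962, p(87)=38887673, p(88)=44108109, p(89)=49995925, p(90)=56634173, p(91)=64112359, p(92)=72533807, p(93)=82010177, p(94)=92669720, p(95)=104651419, p(96)=118114304, p(97)=133230930, p(98)=150198136, p(99)=169229875, p(100)=190569292, p(101)=214481126, p(102)=241265379, p(103)=271248950, p(104)=304801365, p(105)=342325709, p(106)=384276336, p(107)=431149389, p(108)=483502844, p(109)=541946240, p(110)=607163746, p(111)=679903203, p(112)=761002156, p(113)=851376628, p(114)=952050665, p(115)=1064144451, p(116)=1188908248, p(117)=1327710076, p(118)=1482074143, p(119)=1653668665, p(120)=1844349560, p(121)=2056148051, p(122)=2291320912, p(123)=2552338241, p(124)=2841940500, p(125)=3163127352, p(126)=3519222692, p(127)=3913864295, p(128)=4351078600, p(129)=4835271870, p(130)=5371315400, p(131)=5964539504, p(132)=6620830889, p(133)=7346629512, p(134)=8149040695, p(135)=9035836076, p(136)=10015581680, p(137)=11097645016, p(138)=12292341831, p(139)=13610949895, p(140)=15065878135, p(141)=16670689208, p(142)=18440293320, p(143)=20390982757, p(144)=22540654445, p(145)=24908858009, p(146)=27517052599, p(147)=30388671978, p(148)=33549419497, p(149)=37027355200, p(150)=40853235313, p(151)=45060624582, p(152)=49686288421, p(153)=54770336324, p(154)=60356673280, p(155)=66493182097, p(156)=73232243759, p(157)=80630964769, p(158)=88751778802, p(159)=97662728555, p(160)=107438159466, p(161)=118159068427, p(162)=129913904637, p(163)=142798995930, p(164)=156919475295, p(165)=172389800255, p(166)=189334822579, p(167)=207890420102, p(168)=228204732751, p(169)=250438925115, p(170)=274768617130, p(171)=301384802048, p(172)=330495499613, p(173)=362326859895, p(174)=397125074750, p(175)=435157697830, p(176)=476715857290, p(177)=522115831195, p(178)=571701605655, p(179)=625846753120, p(180)=684957390936, p(181)=749474411781, p(182)=819876908323, p(183)=896684817527, p(184)=980462880430, p(185)=1071823774337, p(186)=1171432692373, p(187)=1280011042268, p(188)=1398341745571, p(189)=1527273599625, p(190)=1667727404093, p(191)=1820701100652, p(192)=1987276856363, p(193)=2168627105469, p(194)=2366022741845, p(195)=2580840212973, p(196)=2814570987591.
Final step: p(197) = p(196) + p(195) - p(192) - p(190) + p(185) + p(182) - p(175) - p(171) + p(162) + p(157) - p(146) - p(140) + p(127) + p(120) - p(105) - p(97) + p(80) + p(71) - p(52) - p(42) + p(21) + p(10)
= 2814570987591 + 2580840212973 - 1987276856363 - 1667727404093 + 1071823774337 + 819876908323 - 435157697830 - 301384802048 + 129913904637 + 80630964769 - 27517052599 - 15065878135 + 3913864295 + 1844349560 - 342325709 - 133230930 + 15796476 + 4697205 - 281589 - 53174 + 792 + 42
= 3068829878530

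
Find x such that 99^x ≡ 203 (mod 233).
158

Baby-step giant-step with step n = ⌈√233⌉ = 16.
Baby steps 99^j mod 233 (j:value) for j=0..15: 0:1, 1:99, 2:15, 3:87, 4:225, 5:140, 6:113, 7:3, 8:64, 9:45, 10:28, 11:209, 12:187, 13:106, 14:9, 15:192.
Giant-step multiplier: 99^(-16) ≡ 99^(232-16) = 99^216 ≡ 126 (mod 233).
Giant steps γ_i = 203·126^i mod 233: γ_0=203, γ_1=181, γ_2=205, γ_3=200, γ_4=36, γ_5=109, γ_6=220, γ_7=226, γ_8=50, γ_9=9 (in table at j=14).
x = i·n + j = 9·16 + 14 = 158.
Check: 99^158 ≡ 203 (mod 233).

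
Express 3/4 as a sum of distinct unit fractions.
1/2 + 1/4

Greedy algorithm:
3/4: ceiling(4/3) = 2, use 1/2
1/4: ceiling(4/1) = 4, use 1/4
Result: 3/4 = 1/2 + 1/4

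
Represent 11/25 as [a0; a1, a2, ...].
[0; 2, 3, 1, 2]

Euclidean algorithm steps:
11 = 0 × 25 + 11
25 = 2 × 11 + 3
11 = 3 × 3 + 2
3 = 1 × 2 + 1
2 = 2 × 1 + 0
Continued fraction: [0; 2, 3, 1, 2]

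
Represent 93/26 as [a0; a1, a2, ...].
[3; 1, 1, 2, 1, 3]

Euclidean algorithm steps:
93 = 3 × 26 + 15
26 = 1 × 15 + 11
15 = 1 × 11 + 4
11 = 2 × 4 + 3
4 = 1 × 3 + 1
3 = 3 × 1 + 0
Continued fraction: [3; 1, 1, 2, 1, 3]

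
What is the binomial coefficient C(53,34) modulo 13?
0

Using Lucas' theorem:
Write n=53 and k=34 in base 13:
n in base 13: [4, 1]
k in base 13: [2, 8]
C(53,34) mod 13 = ∏ C(n_i, k_i) mod 13
Digit binomials (mod 13): C(4,2) = 6; C(1,8) = 0 (k_i > n_i)
Product: 6 × 0 = 0 ≡ 0 (mod 13)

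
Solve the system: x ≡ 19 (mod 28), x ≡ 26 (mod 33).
719

Using Chinese Remainder Theorem:
M = 28 × 33 = 924
M1 = 33, M2 = 28
y1 = 33^(-1) mod 28 = 17
y2 = 28^(-1) mod 33 = 13
x = (19×33×17 + 26×28×13) mod 924 = 719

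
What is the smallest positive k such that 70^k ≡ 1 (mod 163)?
162

163 is prime, so ord(70) divides φ(163) = 162.
Divisors of 162: 1, 2, 3, 6, 9, 18, 27, 54, 81, 162.
Repeated squaring: 70^1 ≡ 70, 70^2 ≡ 10, 70^4 ≡ 100, 70^8 ≡ 57, 70^16 ≡ 152, 70^32 ≡ 121, 70^64 ≡ 134, 70^128 ≡ 26 (mod 163).
Test 70^d mod 163 for each divisor d in increasing order:
70^1 ≡ 70
70^2 ≡ 10
70^3 = 70^2·70^1 ≡ 48
70^6 = 70^4·70^2 ≡ 22
70^9 = 70^8·70^1 ≡ 78
70^18 = 70^16·70^2 ≡ 53
70^27 = 70^16·70^8·70^2·70^1 ≡ 59
70^54 = 70^32·70^16·70^4·70^2 ≡ 58
70^81 = 70^64·70^16·70^1 ≡ 162
70^162 = 70^128·70^32·70^2 ≡ 1  ← first divisor giving 1
The order is 162.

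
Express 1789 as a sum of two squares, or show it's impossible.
5² + 42² (a=5, b=42)

Factorization: 1789 = 1789
By Fermat: n is sum of two squares iff every prime p ≡ 3 (mod 4) appears to even power.
All primes ≡ 3 (mod 4) appear to even power.
Search a = 0, 1, 2, … for 1789 - a² a perfect square: first hit at a = 5: 1789 - 25 = 1764 = 42².
1789 = 5² + 42² = 25 + 1764 ✓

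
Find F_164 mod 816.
237

Matrix identity: Q^n = [[F_(n+1), F_n], [F_n, F_(n-1)]] with Q = [[1,1],[1,0]].
n = 164 = 10100100₂. Square-and-multiply, entries mod 816:
Q^1 = [[1,1],[1,0]]
Q^2 = (Q^1)² = [[2,1],[1,1]]
Q^5 = (Q^2)²·Q = [[8,5],[5,3]]
Q^10 = (Q^5)² = [[89,55],[55,34]]
Q^20 = (Q^10)² = [[338,237],[237,101]]
Q^41 = (Q^20)²·Q = [[280,685],[685,411]]
Q^82 = (Q^41)² = [[89,55],[55,34]]
Q^164 = (Q^82)² = [[338,237],[237,101]]
F_164 mod 816 = Q^164[0][1] = 237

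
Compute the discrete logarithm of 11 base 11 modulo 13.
1

Baby-step giant-step with step n = ⌈√13⌉ = 4.
Baby steps 11^j mod 13 (j:value) for j=0..3: 0:1, 1:11, 2:4, 3:5.
h = 11 is already in the table at j=1, so x = 1.
Check: 11^1 ≡ 11 (mod 13).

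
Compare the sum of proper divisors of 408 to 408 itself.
abundant

Proper divisors of 408: sum = 1 + 2 + 3 + 4 + 6 + 8 + 12 + 17 + 24 + 34 + 51 + 68 + 102 + 136 + 204 = 672
Since 672 > 408, 408 is abundant.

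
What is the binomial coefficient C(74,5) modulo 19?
13

Using Lucas' theorem:
Write n=74 and k=5 in base 19:
n in base 19: [3, 17]
k in base 19: [0, 5]
C(74,5) mod 19 = ∏ C(n_i, k_i) mod 19
Digit binomials (mod 19): C(3,0) = 1; C(17,5) = 6188 ≡ 13
Product: 1 × 13 = 13 ≡ 13 (mod 19)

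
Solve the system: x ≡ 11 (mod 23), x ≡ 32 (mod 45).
977

Using Chinese Remainder Theorem:
M = 23 × 45 = 1035
M1 = 45, M2 = 23
y1 = 45^(-1) mod 23 = 22
y2 = 23^(-1) mod 45 = 2
x = (11×45×22 + 32×23×2) mod 1035 = 977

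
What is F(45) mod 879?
779

Matrix identity: Q^n = [[F_(n+1), F_n], [F_n, F_(n-1)]] with Q = [[1,1],[1,0]].
n = 45 = 101101₂. Square-and-multiply, entries mod 879:
Q^1 = [[1,1],[1,0]]
Q^2 = (Q^1)² = [[2,1],[1,1]]
Q^5 = (Q^2)²·Q = [[8,5],[5,3]]
Q^11 = (Q^5)²·Q = [[144,89],[89,55]]
Q^22 = (Q^11)² = [[529,131],[131,398]]
Q^45 = (Q^22)²·Q = [[35,779],[779,135]]
F_45 mod 879 = Q^45[0][1] = 779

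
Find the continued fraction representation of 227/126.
[1; 1, 4, 25]

Euclidean algorithm steps:
227 = 1 × 126 + 101
126 = 1 × 101 + 25
101 = 4 × 25 + 1
25 = 25 × 1 + 0
Continued fraction: [1; 1, 4, 25]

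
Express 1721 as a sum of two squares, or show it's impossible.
11² + 40² (a=11, b=40)

Factorization: 1721 = 1721
By Fermat: n is sum of two squares iff every prime p ≡ 3 (mod 4) appears to even power.
All primes ≡ 3 (mod 4) appear to even power.
Search a = 0, 1, 2, … for 1721 - a² a perfect square: first hit at a = 11: 1721 - 121 = 1600 = 40².
1721 = 11² + 40² = 121 + 1600 ✓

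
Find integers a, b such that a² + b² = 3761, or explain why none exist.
25² + 56² (a=25, b=56)

Factorization: 3761 = 3761
By Fermat: n is sum of two squares iff every prime p ≡ 3 (mod 4) appears to even power.
All primes ≡ 3 (mod 4) appear to even power.
Search a = 0, 1, 2, … for 3761 - a² a perfect square: first hit at a = 25: 3761 - 625 = 3136 = 56².
3761 = 25² + 56² = 625 + 3136 ✓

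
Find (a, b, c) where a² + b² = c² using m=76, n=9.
(5695, 1368, 5857)

Euclid's formula: a = m² - n², b = 2mn, c = m² + n²
m = 76, n = 9
a = 76² - 9² = 5776 - 81 = 5695
b = 2 × 76 × 9 = 1368
c = 76² + 9² = 5776 + 81 = 5857
Verification: 5695² + 1368² = 32433025 + 1871424 = 34304449 = 5857² ✓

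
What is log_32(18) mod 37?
25

Baby-step giant-step with step n = ⌈√37⌉ = 7.
Baby steps 32^j mod 37 (j:value) for j=0..6: 0:1, 1:32, 2:25, 3:23, 4:33, 5:20, 6:11.
Giant-step multiplier: 32^(-7) ≡ 32^(36-7) = 32^29 ≡ 2 (mod 37).
Giant steps γ_i = 18·2^i mod 37: γ_0=18, γ_1=36, γ_2=35, γ_3=33 (in table at j=4).
x = i·n + j = 3·7 + 4 = 25.
Check: 32^25 ≡ 18 (mod 37).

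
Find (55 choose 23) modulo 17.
0

Using Lucas' theorem:
Write n=55 and k=23 in base 17:
n in base 17: [3, 4]
k in base 17: [1, 6]
C(55,23) mod 17 = ∏ C(n_i, k_i) mod 17
Digit binomials (mod 17): C(3,1) = 3; C(4,6) = 0 (k_i > n_i)
Product: 3 × 0 = 0 ≡ 0 (mod 17)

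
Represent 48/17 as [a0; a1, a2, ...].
[2; 1, 4, 1, 2]

Euclidean algorithm steps:
48 = 2 × 17 + 14
17 = 1 × 14 + 3
14 = 4 × 3 + 2
3 = 1 × 2 + 1
2 = 2 × 1 + 0
Continued fraction: [2; 1, 4, 1, 2]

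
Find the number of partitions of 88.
44108109

p(n) counts ways to write n as a sum of positive integers (order ignored).
Euler's pentagonal recurrence: p(k) = p(k-1) + p(k-2) - p(k-5) - p(k-7) + p(k-12) + p(k-15) - ... (offsets j(3j∓1)/2, signs ++--, p(0)=1, p(<0)=0).
DP table for k = 0..87: p(0)=1, p(1)=1, p(2)=2, p(3)=3, p(4)=5, p(5)=7, p(6)=11, p(7)=15, p(8)=22, p(9)=30, p(10)=42, p(11)=56, p(12)=77, p(13)=101, p(14)=135, p(15)=176, p(16)=231, p(17)=297, p(18)=385, p(19)=490, p(20)=627, p(21)=792, p(22)=1002, p(23)=1255, p(24)=1575, p(25)=1958, p(26)=2436, p(27)=3010, p(28)=3718, p(29)=4565, p(30)=5604, p(31)=6842, p(32)=8349, p(33)=10143, p(34)=12310, p(35)=14883, p(36)=17977, p(37)=21637, p(38)=26015, p(39)=31185, p(40)=37338, p(41)=44583, p(42)=53174, p(43)=63261, p(44)=75175, p(45)=89134, p(46)=105558, p(47)=124754, p(48)=147273, p(49)=173525, p(50)=204226, p(51)=239943, p(52)=281589, p(53)=329931, p(54)=386155, p(55)=451276, p(56)=526823, p(57)=614154, p(58)=715220, p(59)=831820, p(60)=966467, p(61)=1121505, p(62)=1300156, p(63)=1505499, p(64)=1741630, p(65)=2012558, p(66)=2323520, p(67)=2679689, p(68)=3087735, p(69)=3554345, p(70)=4087968, p(71)=4697205, p(72)=5392783, p(73)=6185689, p(74)=7089500, p(75)=8118264, p(76)=9289091, p(77)=10619863, p(78)=12132164, p(79)=13848650, p(80)=15796476, p(81)=18004327, p(82)=20506255, p(83)=23338469, p(84)=26543660, p(85)=30167357, p(86)=34262962, p(87)=38887673.
Final step: p(88) = p(87) + p(86) - p(83) - p(81) + p(76) + p(73) - p(66) - p(62) + p(53) + p(48) - p(37) - p(31) + p(18) + p(11)
= 38887673 + 34262962 - 23338469 - 18004327 + 9289091 + 6185689 - 2323520 - 1300156 + 329931 + 147273 - 21637 - 6842 + 385 + 56
= 44108109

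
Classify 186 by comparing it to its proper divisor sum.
abundant

Proper divisors of 186: sum = 1 + 2 + 3 + 6 + 31 + 62 + 93 = 198
Since 198 > 186, 186 is abundant.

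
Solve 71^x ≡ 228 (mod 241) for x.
233

Baby-step giant-step with step n = ⌈√241⌉ = 16.
Baby steps 71^j mod 241 (j:value) for j=0..15: 0:1, 1:71, 2:221, 3:26, 4:159, 5:203, 6:194, 7:37, 8:217, 9:224, 10:239, 11:99, 12:40, 13:189, 14:164, 15:76.
Giant-step multiplier: 71^(-16) ≡ 71^(240-16) = 71^224 ≡ 100 (mod 241).
Giant steps γ_i = 228·100^i mod 241: γ_0=228, γ_1=146, γ_2=140, γ_3=22, γ_4=31, γ_5=208, γ_6=74, γ_7=170, γ_8=130, γ_9=227, γ_10=46, γ_11=21, γ_12=172, γ_13=89, γ_14=224 (in table at j=9).
x = i·n + j = 14·16 + 9 = 233.
Check: 71^233 ≡ 228 (mod 241).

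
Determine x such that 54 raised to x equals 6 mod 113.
83

Baby-step giant-step with step n = ⌈√113⌉ = 11.
Baby steps 54^j mod 113 (j:value) for j=0..10: 0:1, 1:54, 2:91, 3:55, 4:32, 5:33, 6:87, 7:65, 8:7, 9:39, 10:72.
Giant-step multiplier: 54^(-11) ≡ 54^(112-11) = 54^101 ≡ 86 (mod 113).
Giant steps γ_i = 6·86^i mod 113: γ_0=6, γ_1=64, γ_2=80, γ_3=100, γ_4=12, γ_5=15, γ_6=47, γ_7=87 (in table at j=6).
x = i·n + j = 7·11 + 6 = 83.
Check: 54^83 ≡ 6 (mod 113).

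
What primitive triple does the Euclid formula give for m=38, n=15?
(1219, 1140, 1669)

Euclid's formula: a = m² - n², b = 2mn, c = m² + n²
m = 38, n = 15
a = 38² - 15² = 1444 - 225 = 1219
b = 2 × 38 × 15 = 1140
c = 38² + 15² = 1444 + 225 = 1669
Verification: 1219² + 1140² = 1485961 + 1299600 = 2785561 = 1669² ✓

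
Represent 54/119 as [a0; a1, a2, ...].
[0; 2, 4, 1, 10]

Euclidean algorithm steps:
54 = 0 × 119 + 54
119 = 2 × 54 + 11
54 = 4 × 11 + 10
11 = 1 × 10 + 1
10 = 10 × 1 + 0
Continued fraction: [0; 2, 4, 1, 10]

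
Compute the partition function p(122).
2291320912

p(n) counts ways to write n as a sum of positive integers (order ignored).
Euler's pentagonal recurrence: p(k) = p(k-1) + p(k-2) - p(k-5) - p(k-7) + p(k-12) + p(k-15) - ... (offsets j(3j∓1)/2, signs ++--, p(0)=1, p(<0)=0).
DP table for k = 0..121: p(0)=1, p(1)=1, p(2)=2, p(3)=3, p(4)=5, p(5)=7, p(6)=11, p(7)=15, p(8)=22, p(9)=30, p(10)=42, p(11)=56, p(12)=77, p(13)=101, p(14)=135, p(15)=176, p(16)=231, p(17)=297, p(18)=385, p(19)=490, p(20)=627, p(21)=792, p(22)=1002, p(23)=1255, p(24)=1575, p(25)=1958, p(26)=2436, p(27)=3010, p(28)=3718, p(29)=4565, p(30)=5604, p(31)=6842, p(32)=8349, p(33)=10143, p(34)=12310, p(35)=14883, p(36)=17977, p(37)=21637, p(38)=26015, p(39)=31185, p(40)=37338, p(41)=44583, p(42)=53174, p(43)=63261, p(44)=75175, p(45)=89134, p(46)=105558, p(47)=124754, p(48)=147273, p(49)=173525, p(50)=204226, p(51)=239943, p(52)=281589, p(53)=329931, p(54)=386155, p(55)=451276, p(56)=526823, p(57)=614154, p(58)=715220, p(59)=831820, p(60)=966467, p(61)=1121505, p(62)=1300156, p(63)=1505499, p(64)=1741630, p(65)=2012558, p(66)=2323520, p(67)=2679689, p(68)=3087735, p(69)=3554345, p(70)=4087968, p(71)=4697205, p(72)=5392783, p(73)=6185689, p(74)=7089500, p(75)=8118264, p(76)=9289091, p(77)=10619863, p(78)=12132164, p(79)=13848650, p(80)=15796476, p(81)=18004327, p(82)=20506255, p(83)=23338469, p(84)=26543660, p(85)=30167357, p(86)=34262962, p(87)=38887673, p(88)=44108109, p(89)=49995925, p(90)=56634173, p(91)=64112359, p(92)=72533807, p(93)=82010177, p(94)=92669720, p(95)=104651419, p(96)=118114304, p(97)=133230930, p(98)=150198136, p(99)=169229875, p(100)=190569292, p(101)=214481126, p(102)=241265379, p(103)=271248950, p(104)=304801365, p(105)=342325709, p(106)=384276336, p(107)=431149389, p(108)=483502844, p(109)=541946240, p(110)=607163746, p(111)=679903203, p(112)=761002156, p(113)=851376628, p(114)=952050665, p(115)=1064144451, p(116)=1188908248, p(117)=1327710076, p(118)=1482074143, p(119)=1653668665, p(120)=1844349560, p(121)=2056148051.
Final step: p(122) = p(121) + p(120) - p(117) - p(115) + p(110) + p(107) - p(100) - p(96) + p(87) + p(82) - p(71) - p(65) + p(52) + p(45) - p(30) - p(22) + p(5)
= 2056148051 + 1844349560 - 1327710076 - 1064144451 + 607163746 + 431149389 - 190569292 - 118114304 + 38887673 + 20506255 - 4697205 - 2012558 + 281589 + 89134 - 5604 - 1002 + 7
= 2291320912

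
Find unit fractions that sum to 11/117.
1/11 + 1/322 + 1/414414

Greedy algorithm:
11/117: ceiling(117/11) = 11, use 1/11
4/1287: ceiling(1287/4) = 322, use 1/322
1/414414: ceiling(414414/1) = 414414, use 1/414414
Result: 11/117 = 1/11 + 1/322 + 1/414414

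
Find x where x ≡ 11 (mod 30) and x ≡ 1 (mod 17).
341

Using Chinese Remainder Theorem:
M = 30 × 17 = 510
M1 = 17, M2 = 30
y1 = 17^(-1) mod 30 = 23
y2 = 30^(-1) mod 17 = 4
x = (11×17×23 + 1×30×4) mod 510 = 341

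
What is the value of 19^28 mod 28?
9

Repeated squaring. Binary of 28 = 11100.
19^1 ≡ 19 (mod 28); 19^2 ≡ 25 (mod 28); 19^4 ≡ 9 (mod 28); 19^8 ≡ 25 (mod 28); 19^16 ≡ 9 (mod 28)
19^28 = 19^4 × 19^8 × 19^16 ≡ 9 (mod 28)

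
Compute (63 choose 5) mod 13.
7

Using Lucas' theorem:
Write n=63 and k=5 in base 13:
n in base 13: [4, 11]
k in base 13: [0, 5]
C(63,5) mod 13 = ∏ C(n_i, k_i) mod 13
Digit binomials (mod 13): C(4,0) = 1; C(11,5) = 462 ≡ 7
Product: 1 × 7 = 7 ≡ 7 (mod 13)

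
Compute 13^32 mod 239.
225

Repeated squaring. Binary of 32 = 100000.
13^1 ≡ 13 (mod 239); 13^2 ≡ 169 (mod 239); 13^4 ≡ 120 (mod 239); 13^8 ≡ 60 (mod 239); 13^16 ≡ 15 (mod 239); 13^32 ≡ 225 (mod 239)
13^32 = 13^32 ≡ 225 (mod 239)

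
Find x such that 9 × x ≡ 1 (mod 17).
2

gcd(9, 17) = 1, so the inverse exists.
Extended Euclidean algorithm on (17, 9):
17 = 1 × 9 + 8  ⟹  8 = (1)·17 + (-1)·9
9 = 1 × 8 + 1  ⟹  1 = (-1)·17 + (2)·9
So (2)·9 ≡ 1 (mod 17), i.e. 9^(-1) ≡ 2 (mod 17).
Check: 9 × 2 = 18 ≡ 1 (mod 17)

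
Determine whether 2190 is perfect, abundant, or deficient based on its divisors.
abundant

Proper divisors of 2190: sum = 1 + 2 + 3 + 5 + 6 + 10 + 15 + 30 + 73 + 146 + 219 + 365 + 438 + 730 + 1095 = 3138
Since 3138 > 2190, 2190 is abundant.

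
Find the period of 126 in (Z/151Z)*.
150

151 is prime, so ord(126) divides φ(151) = 150.
Divisors of 150: 1, 2, 3, 5, 6, 10, 15, 25, 30, 50, 75, 150.
Repeated squaring: 126^1 ≡ 126, 126^2 ≡ 21, 126^4 ≡ 139, 126^8 ≡ 144, 126^16 ≡ 49, 126^32 ≡ 136, 126^64 ≡ 74, 126^128 ≡ 40 (mod 151).
Test 126^d mod 151 for each divisor d in increasing order:
126^1 ≡ 126
126^2 ≡ 21
126^3 = 126^2·126^1 ≡ 79
126^5 = 126^4·126^1 ≡ 149
126^6 = 126^4·126^2 ≡ 50
126^10 = 126^8·126^2 ≡ 4
126^15 = 126^8·126^4·126^2·126^1 ≡ 143
126^25 = 126^16·126^8·126^1 ≡ 119
126^30 = 126^16·126^8·126^4·126^2 ≡ 64
126^50 = 126^32·126^16·126^2 ≡ 118
126^75 = 126^64·126^8·126^2·126^1 ≡ 150
126^150 = 126^128·126^16·126^4·126^2 ≡ 1  ← first divisor giving 1
The order is 150.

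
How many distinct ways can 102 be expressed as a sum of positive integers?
241265379

p(n) counts ways to write n as a sum of positive integers (order ignored).
Euler's pentagonal recurrence: p(k) = p(k-1) + p(k-2) - p(k-5) - p(k-7) + p(k-12) + p(k-15) - ... (offsets j(3j∓1)/2, signs ++--, p(0)=1, p(<0)=0).
DP table for k = 0..101: p(0)=1, p(1)=1, p(2)=2, p(3)=3, p(4)=5, p(5)=7, p(6)=11, p(7)=15, p(8)=22, p(9)=30, p(10)=42, p(11)=56, p(12)=77, p(13)=101, p(14)=135, p(15)=176, p(16)=231, p(17)=297, p(18)=385, p(19)=490, p(20)=627, p(21)=792, p(22)=1002, p(23)=1255, p(24)=1575, p(25)=1958, p(26)=2436, p(27)=3010, p(28)=3718, p(29)=4565, p(30)=5604, p(31)=6842, p(32)=8349, p(33)=10143, p(34)=12310, p(35)=14883, p(36)=17977, p(37)=21637, p(38)=26015, p(39)=31185, p(40)=37338, p(41)=44583, p(42)=53174, p(43)=63261, p(44)=75175, p(45)=89134, p(46)=105558, p(47)=124754, p(48)=147273, p(49)=173525, p(50)=204226, p(51)=239943, p(52)=281589, p(53)=329931, p(54)=386155, p(55)=451276, p(56)=526823, p(57)=614154, p(58)=715220, p(59)=831820, p(60)=966467, p(61)=1121505, p(62)=1300156, p(63)=1505499, p(64)=1741630, p(65)=2012558, p(66)=2323520, p(67)=2679689, p(68)=3087735, p(69)=3554345, p(70)=4087968, p(71)=4697205, p(72)=5392783, p(73)=6185689, p(74)=7089500, p(75)=8118264, p(76)=9289091, p(77)=10619863, p(78)=12132164, p(79)=13848650, p(80)=15796476, p(81)=18004327, p(82)=20506255, p(83)=23338469, p(84)=26543660, p(85)=30167357, p(86)=34262962, p(87)=38887673, p(88)=44108109, p(89)=49995925, p(90)=56634173, p(91)=64112359, p(92)=72533807, p(93)=82010177, p(94)=92669720, p(95)=104651419, p(96)=118114304, p(97)=133230930, p(98)=150198136, p(99)=169229875, p(100)=190569292, p(101)=214481126.
Final step: p(102) = p(101) + p(100) - p(97) - p(95) + p(90) + p(87) - p(80) - p(76) + p(67) + p(62) - p(51) - p(45) + p(32) + p(25) - p(10) - p(2)
= 214481126 + 190569292 - 133230930 - 104651419 + 56634173 + 38887673 - 15796476 - 9289091 + 2679689 + 1300156 - 239943 - 89134 + 8349 + 1958 - 42 - 2
= 241265379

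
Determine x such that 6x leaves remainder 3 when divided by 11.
x ≡ 6 (mod 11)

gcd(6, 11) = 1, which divides 3, so solutions exist.
Find 6^(-1) mod 11 by the extended Euclidean algorithm:
11 = 1 × 6 + 5  ⟹  5 = (1)·11 + (-1)·6
6 = 1 × 5 + 1  ⟹  1 = (-1)·11 + (2)·6
So (2)·6 ≡ 1 (mod 11), i.e. 6^(-1) ≡ 2 (mod 11).
x ≡ 2 × 3 = 6 ≡ 6 (mod 11).
Check: 6 × 6 = 36 ≡ 3 (mod 11).
Unique solution: x ≡ 6 (mod 11)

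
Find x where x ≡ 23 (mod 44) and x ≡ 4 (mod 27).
463

Using Chinese Remainder Theorem:
M = 44 × 27 = 1188
M1 = 27, M2 = 44
y1 = 27^(-1) mod 44 = 31
y2 = 44^(-1) mod 27 = 8
x = (23×27×31 + 4×44×8) mod 1188 = 463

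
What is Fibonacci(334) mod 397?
365

Matrix identity: Q^n = [[F_(n+1), F_n], [F_n, F_(n-1)]] with Q = [[1,1],[1,0]].
n = 334 = 101001110₂. Square-and-multiply, entries mod 397:
Q^1 = [[1,1],[1,0]]
Q^2 = (Q^1)² = [[2,1],[1,1]]
Q^5 = (Q^2)²·Q = [[8,5],[5,3]]
Q^10 = (Q^5)² = [[89,55],[55,34]]
Q^20 = (Q^10)² = [[227,16],[16,211]]
Q^41 = (Q^20)²·Q = [[37,175],[175,259]]
Q^83 = (Q^41)²·Q = [[27,234],[234,190]]
Q^167 = (Q^83)²·Q = [[264,302],[302,359]]
Q^334 = (Q^167)² = [[115,365],[365,147]]
F_334 mod 397 = Q^334[0][1] = 365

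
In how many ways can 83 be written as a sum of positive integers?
23338469

p(n) counts ways to write n as a sum of positive integers (order ignored).
Euler's pentagonal recurrence: p(k) = p(k-1) + p(k-2) - p(k-5) - p(k-7) + p(k-12) + p(k-15) - ... (offsets j(3j∓1)/2, signs ++--, p(0)=1, p(<0)=0).
DP table for k = 0..82: p(0)=1, p(1)=1, p(2)=2, p(3)=3, p(4)=5, p(5)=7, p(6)=11, p(7)=15, p(8)=22, p(9)=30, p(10)=42, p(11)=56, p(12)=77, p(13)=101, p(14)=135, p(15)=176, p(16)=231, p(17)=297, p(18)=385, p(19)=490, p(20)=627, p(21)=792, p(22)=1002, p(23)=1255, p(24)=1575, p(25)=1958, p(26)=2436, p(27)=3010, p(28)=3718, p(29)=4565, p(30)=5604, p(31)=6842, p(32)=8349, p(33)=10143, p(34)=12310, p(35)=14883, p(36)=17977, p(37)=21637, p(38)=26015, p(39)=31185, p(40)=37338, p(41)=44583, p(42)=53174, p(43)=63261, p(44)=75175, p(45)=89134, p(46)=105558, p(47)=124754, p(48)=147273, p(49)=173525, p(50)=204226, p(51)=239943, p(52)=281589, p(53)=329931, p(54)=386155, p(55)=451276, p(56)=526823, p(57)=614154, p(58)=715220, p(59)=831820, p(60)=966467, p(61)=1121505, p(62)=1300156, p(63)=1505499, p(64)=1741630, p(65)=2012558, p(66)=2323520, p(67)=2679689, p(68)=3087735, p(69)=3554345, p(70)=4087968, p(71)=4697205, p(72)=5392783, p(73)=6185689, p(74)=7089500, p(75)=8118264, p(76)=9289091, p(77)=10619863, p(78)=12132164, p(79)=13848650, p(80)=15796476, p(81)=18004327, p(82)=20506255.
Final step: p(83) = p(82) + p(81) - p(78) - p(76) + p(71) + p(68) - p(61) - p(57) + p(48) + p(43) - p(32) - p(26) + p(13) + p(6)
= 20506255 + 18004327 - 12132164 - 9289091 + 4697205 + 3087735 - 1121505 - 614154 + 147273 + 63261 - 8349 - 2436 + 101 + 11
= 23338469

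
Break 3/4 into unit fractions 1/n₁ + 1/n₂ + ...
1/2 + 1/4

Greedy algorithm:
3/4: ceiling(4/3) = 2, use 1/2
1/4: ceiling(4/1) = 4, use 1/4
Result: 3/4 = 1/2 + 1/4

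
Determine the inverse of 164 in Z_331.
220

gcd(164, 331) = 1, so the inverse exists.
Extended Euclidean algorithm on (331, 164):
331 = 2 × 164 + 3  ⟹  3 = (1)·331 + (-2)·164
164 = 54 × 3 + 2  ⟹  2 = (-54)·331 + (109)·164
3 = 1 × 2 + 1  ⟹  1 = (55)·331 + (-111)·164
So (-111)·164 ≡ 1 (mod 331), i.e. 164^(-1) ≡ -111 ≡ 220 (mod 331).
Check: 164 × 220 = 36080 ≡ 1 (mod 331)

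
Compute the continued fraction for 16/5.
[3; 5]

Euclidean algorithm steps:
16 = 3 × 5 + 1
5 = 5 × 1 + 0
Continued fraction: [3; 5]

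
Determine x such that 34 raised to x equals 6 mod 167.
30

Baby-step giant-step with step n = ⌈√167⌉ = 13.
Baby steps 34^j mod 167 (j:value) for j=0..12: 0:1, 1:34, 2:154, 3:59, 4:2, 5:68, 6:141, 7:118, 8:4, 9:136, 10:115, 11:69, 12:8.
Giant-step multiplier: 34^(-13) ≡ 34^(166-13) = 34^153 ≡ 35 (mod 167).
Giant steps γ_i = 6·35^i mod 167: γ_0=6, γ_1=43, γ_2=2 (in table at j=4).
x = i·n + j = 2·13 + 4 = 30.
Check: 34^30 ≡ 6 (mod 167).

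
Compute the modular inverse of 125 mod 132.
113

gcd(125, 132) = 1, so the inverse exists.
Extended Euclidean algorithm on (132, 125):
132 = 1 × 125 + 7  ⟹  7 = (1)·132 + (-1)·125
125 = 17 × 7 + 6  ⟹  6 = (-17)·132 + (18)·125
7 = 1 × 6 + 1  ⟹  1 = (18)·132 + (-19)·125
So (-19)·125 ≡ 1 (mod 132), i.e. 125^(-1) ≡ -19 ≡ 113 (mod 132).
Check: 125 × 113 = 14125 ≡ 1 (mod 132)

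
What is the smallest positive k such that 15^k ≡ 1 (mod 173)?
86

173 is prime, so ord(15) divides φ(173) = 172.
Divisors of 172: 1, 2, 4, 43, 86, 172.
Repeated squaring: 15^1 ≡ 15, 15^2 ≡ 52, 15^4 ≡ 109, 15^8 ≡ 117, 15^16 ≡ 22, 15^32 ≡ 138, 15^64 ≡ 14, 15^128 ≡ 23 (mod 173).
Test 15^d mod 173 for each divisor d in increasing order:
15^1 ≡ 15
15^2 ≡ 52
15^4 ≡ 109
15^43 = 15^32·15^8·15^2·15^1 ≡ 172
15^86 = 15^64·15^16·15^4·15^2 ≡ 1  ← first divisor giving 1
The order is 86.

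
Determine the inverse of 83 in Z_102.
59

gcd(83, 102) = 1, so the inverse exists.
Extended Euclidean algorithm on (102, 83):
102 = 1 × 83 + 19  ⟹  19 = (1)·102 + (-1)·83
83 = 4 × 19 + 7  ⟹  7 = (-4)·102 + (5)·83
19 = 2 × 7 + 5  ⟹  5 = (9)·102 + (-11)·83
7 = 1 × 5 + 2  ⟹  2 = (-13)·102 + (16)·83
5 = 2 × 2 + 1  ⟹  1 = (35)·102 + (-43)·83
So (-43)·83 ≡ 1 (mod 102), i.e. 83^(-1) ≡ -43 ≡ 59 (mod 102).
Check: 83 × 59 = 4897 ≡ 1 (mod 102)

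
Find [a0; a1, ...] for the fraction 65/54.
[1; 4, 1, 10]

Euclidean algorithm steps:
65 = 1 × 54 + 11
54 = 4 × 11 + 10
11 = 1 × 10 + 1
10 = 10 × 1 + 0
Continued fraction: [1; 4, 1, 10]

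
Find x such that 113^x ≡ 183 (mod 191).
41

Baby-step giant-step with step n = ⌈√191⌉ = 14.
Baby steps 113^j mod 191 (j:value) for j=0..13: 0:1, 1:113, 2:163, 3:83, 4:20, 5:159, 6:13, 7:132, 8:18, 9:124, 10:69, 11:157, 12:169, 13:188.
Giant-step multiplier: 113^(-14) ≡ 113^(190-14) = 113^176 ≡ 40 (mod 191).
Giant steps γ_i = 183·40^i mod 191: γ_0=183, γ_1=62, γ_2=188 (in table at j=13).
x = i·n + j = 2·14 + 13 = 41.
Check: 113^41 ≡ 183 (mod 191).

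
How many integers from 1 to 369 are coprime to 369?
240

369 = 3^2 × 41
φ(n) = n × ∏(1 - 1/p) for each prime p dividing n
φ(369) = 369 × (1 - 1/3) × (1 - 1/41) = 240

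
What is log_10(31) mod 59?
7

Baby-step giant-step with step n = ⌈√59⌉ = 8.
Baby steps 10^j mod 59 (j:value) for j=0..7: 0:1, 1:10, 2:41, 3:56, 4:29, 5:54, 6:9, 7:31.
h = 31 is already in the table at j=7, so x = 7.
Check: 10^7 ≡ 31 (mod 59).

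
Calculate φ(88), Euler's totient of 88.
40

88 = 2^3 × 11
φ(n) = n × ∏(1 - 1/p) for each prime p dividing n
φ(88) = 88 × (1 - 1/2) × (1 - 1/11) = 40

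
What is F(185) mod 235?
60

Matrix identity: Q^n = [[F_(n+1), F_n], [F_n, F_(n-1)]] with Q = [[1,1],[1,0]].
n = 185 = 10111001₂. Square-and-multiply, entries mod 235:
Q^1 = [[1,1],[1,0]]
Q^2 = (Q^1)² = [[2,1],[1,1]]
Q^5 = (Q^2)²·Q = [[8,5],[5,3]]
Q^11 = (Q^5)²·Q = [[144,89],[89,55]]
Q^23 = (Q^11)²·Q = [[73,222],[222,86]]
Q^46 = (Q^23)² = [[93,48],[48,45]]
Q^92 = (Q^46)² = [[143,44],[44,99]]
Q^185 = (Q^92)²·Q = [[133,60],[60,73]]
F_185 mod 235 = Q^185[0][1] = 60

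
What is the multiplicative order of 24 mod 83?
82

83 is prime, so ord(24) divides φ(83) = 82.
Divisors of 82: 1, 2, 41, 82.
Repeated squaring: 24^1 ≡ 24, 24^2 ≡ 78, 24^4 ≡ 25, 24^8 ≡ 44, 24^16 ≡ 27, 24^32 ≡ 65, 24^64 ≡ 75 (mod 83).
Test 24^d mod 83 for each divisor d in increasing order:
24^1 ≡ 24
24^2 ≡ 78
24^41 = 24^32·24^8·24^1 ≡ 82
24^82 = 24^64·24^16·24^2 ≡ 1  ← first divisor giving 1
The order is 82.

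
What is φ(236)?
116

236 = 2^2 × 59
φ(n) = n × ∏(1 - 1/p) for each prime p dividing n
φ(236) = 236 × (1 - 1/2) × (1 - 1/59) = 116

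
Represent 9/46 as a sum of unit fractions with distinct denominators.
1/6 + 1/35 + 1/2415

Greedy algorithm:
9/46: ceiling(46/9) = 6, use 1/6
2/69: ceiling(69/2) = 35, use 1/35
1/2415: ceiling(2415/1) = 2415, use 1/2415
Result: 9/46 = 1/6 + 1/35 + 1/2415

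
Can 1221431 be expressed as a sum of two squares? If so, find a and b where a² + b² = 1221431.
Not possible

Factorization: 1221431 = 31^3 × 41
By Fermat: n is sum of two squares iff every prime p ≡ 3 (mod 4) appears to even power.
Prime(s) ≡ 3 (mod 4) with odd exponent: [(31, 3)]
Therefore 1221431 cannot be expressed as a² + b².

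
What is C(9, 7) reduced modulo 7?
1

Using Lucas' theorem:
Write n=9 and k=7 in base 7:
n in base 7: [1, 2]
k in base 7: [1, 0]
C(9,7) mod 7 = ∏ C(n_i, k_i) mod 7
Digit binomials (mod 7): C(1,1) = 1; C(2,0) = 1
Product: 1 × 1 = 1 ≡ 1 (mod 7)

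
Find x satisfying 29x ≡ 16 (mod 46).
x ≡ 18 (mod 46)

gcd(29, 46) = 1, which divides 16, so solutions exist.
Find 29^(-1) mod 46 by the extended Euclidean algorithm:
46 = 1 × 29 + 17  ⟹  17 = (1)·46 + (-1)·29
29 = 1 × 17 + 12  ⟹  12 = (-1)·46 + (2)·29
17 = 1 × 12 + 5  ⟹  5 = (2)·46 + (-3)·29
12 = 2 × 5 + 2  ⟹  2 = (-5)·46 + (8)·29
5 = 2 × 2 + 1  ⟹  1 = (12)·46 + (-19)·29
So (-19)·29 ≡ 1 (mod 46), i.e. 29^(-1) ≡ -19 ≡ 27 (mod 46).
x ≡ 27 × 16 = 432 ≡ 18 (mod 46).
Check: 29 × 18 = 522 ≡ 16 (mod 46).
Unique solution: x ≡ 18 (mod 46)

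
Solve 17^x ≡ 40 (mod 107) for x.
20

Baby-step giant-step with step n = ⌈√107⌉ = 11.
Baby steps 17^j mod 107 (j:value) for j=0..10: 0:1, 1:17, 2:75, 3:98, 4:61, 5:74, 6:81, 7:93, 8:83, 9:20, 10:19.
Giant-step multiplier: 17^(-11) ≡ 17^(106-11) = 17^95 ≡ 54 (mod 107).
Giant steps γ_i = 40·54^i mod 107: γ_0=40, γ_1=20 (in table at j=9).
x = i·n + j = 1·11 + 9 = 20.
Check: 17^20 ≡ 40 (mod 107).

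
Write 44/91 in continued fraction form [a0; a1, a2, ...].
[0; 2, 14, 1, 2]

Euclidean algorithm steps:
44 = 0 × 91 + 44
91 = 2 × 44 + 3
44 = 14 × 3 + 2
3 = 1 × 2 + 1
2 = 2 × 1 + 0
Continued fraction: [0; 2, 14, 1, 2]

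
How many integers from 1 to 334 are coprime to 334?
166

334 = 2 × 167
φ(n) = n × ∏(1 - 1/p) for each prime p dividing n
φ(334) = 334 × (1 - 1/2) × (1 - 1/167) = 166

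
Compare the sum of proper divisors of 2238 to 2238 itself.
abundant

Proper divisors of 2238: sum = 1 + 2 + 3 + 6 + 373 + 746 + 1119 = 2250
Since 2250 > 2238, 2238 is abundant.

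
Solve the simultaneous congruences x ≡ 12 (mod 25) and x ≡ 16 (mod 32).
112

Using Chinese Remainder Theorem:
M = 25 × 32 = 800
M1 = 32, M2 = 25
y1 = 32^(-1) mod 25 = 18
y2 = 25^(-1) mod 32 = 9
x = (12×32×18 + 16×25×9) mod 800 = 112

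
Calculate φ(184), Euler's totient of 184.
88

184 = 2^3 × 23
φ(n) = n × ∏(1 - 1/p) for each prime p dividing n
φ(184) = 184 × (1 - 1/2) × (1 - 1/23) = 88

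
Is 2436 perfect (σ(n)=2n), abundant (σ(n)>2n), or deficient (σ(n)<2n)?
abundant

Proper divisors of 2436: sum = 1 + 2 + 3 + 4 + 6 + 7 + 12 + 14 + ... + 406 + 609 + 812 + 1218 (23 divisors) = 4284
Since 4284 > 2436, 2436 is abundant.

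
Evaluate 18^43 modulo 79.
64

Repeated squaring. Binary of 43 = 101011.
18^1 ≡ 18 (mod 79); 18^2 ≡ 8 (mod 79); 18^4 ≡ 64 (mod 79); 18^8 ≡ 67 (mod 79); 18^16 ≡ 65 (mod 79); 18^32 ≡ 38 (mod 79)
18^43 = 18^1 × 18^2 × 18^8 × 18^32 ≡ 64 (mod 79)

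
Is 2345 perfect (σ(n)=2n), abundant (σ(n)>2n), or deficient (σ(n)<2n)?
deficient

Proper divisors of 2345: sum = 1 + 5 + 7 + 35 + 67 + 335 + 469 = 919
Since 919 < 2345, 2345 is deficient.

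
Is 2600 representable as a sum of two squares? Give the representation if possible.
10² + 50² (a=10, b=50)

Factorization: 2600 = 2^3 × 5^2 × 13
By Fermat: n is sum of two squares iff every prime p ≡ 3 (mod 4) appears to even power.
All primes ≡ 3 (mod 4) appear to even power.
Search a = 0, 1, 2, … for 2600 - a² a perfect square: first hit at a = 10: 2600 - 100 = 2500 = 50².
2600 = 10² + 50² = 100 + 2500 ✓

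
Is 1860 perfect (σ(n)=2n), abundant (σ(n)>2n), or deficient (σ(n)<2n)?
abundant

Proper divisors of 1860: sum = 1 + 2 + 3 + 4 + 5 + 6 + 10 + 12 + ... + 372 + 465 + 620 + 930 (23 divisors) = 3516
Since 3516 > 1860, 1860 is abundant.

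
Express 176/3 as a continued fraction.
[58; 1, 2]

Euclidean algorithm steps:
176 = 58 × 3 + 2
3 = 1 × 2 + 1
2 = 2 × 1 + 0
Continued fraction: [58; 1, 2]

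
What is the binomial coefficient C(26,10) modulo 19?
0

Using Lucas' theorem:
Write n=26 and k=10 in base 19:
n in base 19: [1, 7]
k in base 19: [0, 10]
C(26,10) mod 19 = ∏ C(n_i, k_i) mod 19
Digit binomials (mod 19): C(1,0) = 1; C(7,10) = 0 (k_i > n_i)
Product: 1 × 0 = 0 ≡ 0 (mod 19)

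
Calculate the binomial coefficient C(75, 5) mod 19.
18

Using Lucas' theorem:
Write n=75 and k=5 in base 19:
n in base 19: [3, 18]
k in base 19: [0, 5]
C(75,5) mod 19 = ∏ C(n_i, k_i) mod 19
Digit binomials (mod 19): C(3,0) = 1; C(18,5) = 8568 ≡ 18
Product: 1 × 18 = 18 ≡ 18 (mod 19)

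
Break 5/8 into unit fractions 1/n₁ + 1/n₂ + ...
1/2 + 1/8

Greedy algorithm:
5/8: ceiling(8/5) = 2, use 1/2
1/8: ceiling(8/1) = 8, use 1/8
Result: 5/8 = 1/2 + 1/8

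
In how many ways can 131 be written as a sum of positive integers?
5964539504

p(n) counts ways to write n as a sum of positive integers (order ignored).
Euler's pentagonal recurrence: p(k) = p(k-1) + p(k-2) - p(k-5) - p(k-7) + p(k-12) + p(k-15) - ... (offsets j(3j∓1)/2, signs ++--, p(0)=1, p(<0)=0).
DP table for k = 0..130: p(0)=1, p(1)=1, p(2)=2, p(3)=3, p(4)=5, p(5)=7, p(6)=11, p(7)=15, p(8)=22, p(9)=30, p(10)=42, p(11)=56, p(12)=77, p(13)=101, p(14)=135, p(15)=176, p(16)=231, p(17)=297, p(18)=385, p(19)=490, p(20)=627, p(21)=792, p(22)=1002, p(23)=1255, p(24)=1575, p(25)=1958, p(26)=2436, p(27)=3010, p(28)=3718, p(29)=4565, p(30)=5604, p(31)=6842, p(32)=8349, p(33)=10143, p(34)=12310, p(35)=14883, p(36)=17977, p(37)=21637, p(38)=26015, p(39)=31185, p(40)=37338, p(41)=44583, p(42)=53174, p(43)=63261, p(44)=75175, p(45)=89134, p(46)=105558, p(47)=124754, p(48)=147273, p(49)=173525, p(50)=204226, p(51)=239943, p(52)=281589, p(53)=329931, p(54)=386155, p(55)=451276, p(56)=526823, p(57)=614154, p(58)=715220, p(59)=831820, p(60)=966467, p(61)=1121505, p(62)=1300156, p(63)=1505499, p(64)=1741630, p(65)=2012558, p(66)=2323520, p(67)=2679689, p(68)=3087735, p(69)=3554345, p(70)=4087968, p(71)=4697205, p(72)=5392783, p(73)=6185689, p(74)=7089500, p(75)=8118264, p(76)=9289091, p(77)=10619863, p(78)=12132164, p(79)=13848650, p(80)=15796476, p(81)=18004327, p(82)=20506255, p(83)=23338469, p(84)=26543660, p(85)=30167357, p(86)=34262962, p(87)=38887673, p(88)=44108109, p(89)=49995925, p(90)=56634173, p(91)=64112359, p(92)=72533807, p(93)=82010177, p(94)=92669720, p(95)=104651419, p(96)=118114304, p(97)=133230930, p(98)=150198136, p(99)=169229875, p(100)=190569292, p(101)=214481126, p(102)=241265379, p(103)=271248950, p(104)=304801365, p(105)=342325709, p(106)=384276336, p(107)=431149389, p(108)=483502844, p(109)=541946240, p(110)=607163746, p(111)=679903203, p(112)=761002156, p(113)=851376628, p(114)=952050665, p(115)=1064144451, p(116)=1188908248, p(117)=1327710076, p(118)=1482074143, p(119)=1653668665, p(120)=1844349560, p(121)=2056148051, p(122)=2291320912, p(123)=2552338241, p(124)=2841940500, p(125)=3163127352, p(126)=3519222692, p(127)=3913864295, p(128)=4351078600, p(129)=4835271870, p(130)=5371315400.
Final step: p(131) = p(130) + p(129) - p(126) - p(124) + p(119) + p(116) - p(109) - p(105) + p(96) + p(91) - p(80) - p(74) + p(61) + p(54) - p(39) - p(31) + p(14) + p(5)
= 5371315400 + 4835271870 - 3519222692 - 2841940500 + 1653668665 + 1188908248 - 541946240 - 342325709 + 118114304 + 64112359 - 15796476 - 7089500 + 1121505 + 386155 - 31185 - 6842 + 135 + 7
= 5964539504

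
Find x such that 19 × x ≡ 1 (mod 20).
19

gcd(19, 20) = 1, so the inverse exists.
Extended Euclidean algorithm on (20, 19):
20 = 1 × 19 + 1  ⟹  1 = (1)·20 + (-1)·19
So (-1)·19 ≡ 1 (mod 20), i.e. 19^(-1) ≡ -1 ≡ 19 (mod 20).
Check: 19 × 19 = 361 ≡ 1 (mod 20)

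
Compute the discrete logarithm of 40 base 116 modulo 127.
111

Baby-step giant-step with step n = ⌈√127⌉ = 12.
Baby steps 116^j mod 127 (j:value) for j=0..11: 0:1, 1:116, 2:121, 3:66, 4:36, 5:112, 6:38, 7:90, 8:26, 9:95, 10:98, 11:65.
Giant-step multiplier: 116^(-12) ≡ 116^(126-12) = 116^114 ≡ 100 (mod 127).
Giant steps γ_i = 40·100^i mod 127: γ_0=40, γ_1=63, γ_2=77, γ_3=80, γ_4=126, γ_5=27, γ_6=33, γ_7=125, γ_8=54, γ_9=66 (in table at j=3).
x = i·n + j = 9·12 + 3 = 111.
Check: 116^111 ≡ 40 (mod 127).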